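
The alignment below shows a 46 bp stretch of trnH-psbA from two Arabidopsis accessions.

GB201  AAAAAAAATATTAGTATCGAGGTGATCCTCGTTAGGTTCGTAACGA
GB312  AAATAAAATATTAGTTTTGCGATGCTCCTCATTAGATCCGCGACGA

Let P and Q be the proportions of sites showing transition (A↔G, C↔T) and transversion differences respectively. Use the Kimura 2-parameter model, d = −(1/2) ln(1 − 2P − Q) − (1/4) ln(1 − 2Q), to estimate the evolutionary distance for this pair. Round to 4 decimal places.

0.2960

Differing sites — 4:A/T (Tv); 16:A/T (Tv); 18:C/T (Ti); 20:A/C (Tv); 22:G/A (Ti); 25:A/C (Tv); 31:G/A (Ti); 36:G/A (Ti); 38:T/C (Ti); 41:T/C (Ti); 42:A/G (Ti).
Of the 11 differences, 7 transitions and 4 transversions over 46 sites: P = 7/46 = 0.152174, Q = 4/46 = 0.086957.
d = −0.5·ln(0.608695) − 0.25·ln(0.826086) = −0.5·(-0.496438) − 0.25·(-0.191056) = 0.2960.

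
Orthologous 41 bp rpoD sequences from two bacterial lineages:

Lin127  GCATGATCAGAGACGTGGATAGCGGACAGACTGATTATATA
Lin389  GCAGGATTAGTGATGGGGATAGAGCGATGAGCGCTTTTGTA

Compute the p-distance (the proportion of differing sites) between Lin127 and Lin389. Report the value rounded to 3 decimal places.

0.366

Differing sites — 4:T/G; 8:C/T; 11:A/T; 14:C/T; 16:T/G; 23:C/A; 25:G/C; 26:A/G; 27:C/A; 28:A/T; 31:C/G; 32:T/C; 34:A/C; 37:A/T; 39:A/G.
There are 15 differences over 41 sites, so p = 15/41 = 0.366.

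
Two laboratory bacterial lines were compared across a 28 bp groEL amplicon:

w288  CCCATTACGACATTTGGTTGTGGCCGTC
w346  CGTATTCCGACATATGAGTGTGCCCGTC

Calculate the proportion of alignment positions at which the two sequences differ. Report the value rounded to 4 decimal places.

0.2500

Mismatches occur at site 2 (C→G), site 3 (C→T), site 7 (A→C), site 14 (T→A), site 17 (G→A), site 18 (T→G), site 23 (G→C).
There are 7 differences over 28 sites, so p = 7/28 = 0.2500.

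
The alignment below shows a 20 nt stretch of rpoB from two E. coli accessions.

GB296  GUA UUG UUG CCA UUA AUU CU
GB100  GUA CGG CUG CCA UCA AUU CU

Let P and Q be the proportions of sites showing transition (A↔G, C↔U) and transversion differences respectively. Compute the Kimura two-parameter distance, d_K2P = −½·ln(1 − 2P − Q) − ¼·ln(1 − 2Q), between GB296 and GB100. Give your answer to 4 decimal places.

Differing sites — 4:U/C (Ti); 5:U/G (Tv); 7:U/C (Ti); 14:U/C (Ti).
Of the 4 differences, 3 transitions and 1 transversion over 20 sites: P = 3/20 = 0.150000, Q = 1/20 = 0.050000.
d = −0.5·ln(0.650000) − 0.25·ln(0.900000) = −0.5·(-0.430783) − 0.25·(-0.105361) = 0.2417.

0.2417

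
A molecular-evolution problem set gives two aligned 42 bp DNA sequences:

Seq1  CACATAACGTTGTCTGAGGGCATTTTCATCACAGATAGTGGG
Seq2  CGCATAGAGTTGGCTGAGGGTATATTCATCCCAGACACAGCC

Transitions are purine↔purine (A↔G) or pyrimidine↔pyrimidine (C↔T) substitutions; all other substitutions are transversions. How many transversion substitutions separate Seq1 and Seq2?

8

Differing sites — 2:A/G (Ti); 7:A/G (Ti); 8:C/A (Tv); 13:T/G (Tv); 21:C/T (Ti); 24:T/A (Tv); 31:A/C (Tv); 36:T/C (Ti); 38:G/C (Tv); 39:T/A (Tv); 41:G/C (Tv); 42:G/C (Tv).
Of the 12 differences, 4 transitions and 8 transversions, so the answer is 8.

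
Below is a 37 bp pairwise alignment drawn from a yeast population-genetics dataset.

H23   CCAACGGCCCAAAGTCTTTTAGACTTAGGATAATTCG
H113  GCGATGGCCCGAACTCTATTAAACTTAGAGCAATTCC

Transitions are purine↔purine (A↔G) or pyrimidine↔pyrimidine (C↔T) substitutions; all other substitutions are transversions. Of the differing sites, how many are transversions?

4

Differing sites — 1:C/G (Tv); 3:A/G (Ti); 5:C/T (Ti); 11:A/G (Ti); 14:G/C (Tv); 18:T/A (Tv); 22:G/A (Ti); 29:G/A (Ti); 30:A/G (Ti); 31:T/C (Ti); 37:G/C (Tv).
Of the 11 differences, 7 transitions and 4 transversions, so the answer is 4.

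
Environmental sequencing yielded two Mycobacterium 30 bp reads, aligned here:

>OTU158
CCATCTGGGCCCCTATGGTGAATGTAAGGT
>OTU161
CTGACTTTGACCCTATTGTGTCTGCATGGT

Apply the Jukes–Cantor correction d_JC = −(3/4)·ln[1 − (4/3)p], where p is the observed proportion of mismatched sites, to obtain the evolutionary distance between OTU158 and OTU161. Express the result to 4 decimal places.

0.5034

Differing sites — 2:C/T; 3:A/G; 4:T/A; 7:G/T; 8:G/T; 10:C/A; 17:G/T; 21:A/T; 22:A/C; 25:T/C; 27:A/T.
p = 11/30 = 0.366667.
d = −0.75 · ln(1 − (4/3)·0.366667) = −0.75 · ln(0.511111) = −0.75 · (-0.671168) = 0.5034.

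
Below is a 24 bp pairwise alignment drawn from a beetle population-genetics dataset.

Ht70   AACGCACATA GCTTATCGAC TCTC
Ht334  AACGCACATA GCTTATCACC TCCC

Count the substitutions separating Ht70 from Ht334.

3

The sequences differ at positions 18 (G/A), 19 (A/C), 23 (T/C).
That gives 3 mismatches out of 24 aligned sites, so the Hamming distance is 3.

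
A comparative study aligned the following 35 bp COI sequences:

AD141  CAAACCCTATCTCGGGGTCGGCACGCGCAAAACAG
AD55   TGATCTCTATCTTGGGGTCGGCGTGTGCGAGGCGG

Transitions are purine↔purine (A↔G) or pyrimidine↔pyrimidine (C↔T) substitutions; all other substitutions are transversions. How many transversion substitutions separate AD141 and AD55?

The sequences differ at positions 1 (C/T, transition), 2 (A/G, transition), 4 (A/T, transversion), 6 (C/T, transition), 13 (C/T, transition), 23 (A/G, transition), 24 (C/T, transition), 26 (C/T, transition), 29 (A/G, transition), 31 (A/G, transition), 32 (A/G, transition), 34 (A/G, transition).
Of the 12 differences, 11 transitions and 1 transversion, so the answer is 1.

1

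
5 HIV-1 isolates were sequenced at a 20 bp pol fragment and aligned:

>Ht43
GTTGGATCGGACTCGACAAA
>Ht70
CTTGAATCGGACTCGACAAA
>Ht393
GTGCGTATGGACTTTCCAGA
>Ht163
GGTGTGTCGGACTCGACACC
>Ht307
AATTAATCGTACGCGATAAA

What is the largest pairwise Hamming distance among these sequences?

15

Pairwise Hamming distances:
  Ht43 vs Ht70: 2
  Ht43 vs Ht393: 9
  Ht43 vs Ht163: 5
  Ht43 vs Ht307: 7
  Ht70 vs Ht393: 11
  Ht70 vs Ht163: 6
  Ht70 vs Ht307: 6
  Ht393 vs Ht163: 12
  Ht393 vs Ht307: 15
  Ht163 vs Ht307: 10
The largest is 15, between Ht393 and Ht307.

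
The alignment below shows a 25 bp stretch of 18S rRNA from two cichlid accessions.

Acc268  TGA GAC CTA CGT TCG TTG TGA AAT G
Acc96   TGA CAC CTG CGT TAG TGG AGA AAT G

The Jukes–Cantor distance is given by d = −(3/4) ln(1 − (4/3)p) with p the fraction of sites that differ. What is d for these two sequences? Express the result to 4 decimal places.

0.2326

Mismatches occur at site 4 (G/C), site 9 (A/G), site 14 (C/A), site 17 (T/G), site 19 (T/A).
p = 5/25 = 0.200000.
d = −0.75 · ln(1 − (4/3)·0.200000) = −0.75 · ln(0.733333) = −0.75 · (-0.310155) = 0.2326.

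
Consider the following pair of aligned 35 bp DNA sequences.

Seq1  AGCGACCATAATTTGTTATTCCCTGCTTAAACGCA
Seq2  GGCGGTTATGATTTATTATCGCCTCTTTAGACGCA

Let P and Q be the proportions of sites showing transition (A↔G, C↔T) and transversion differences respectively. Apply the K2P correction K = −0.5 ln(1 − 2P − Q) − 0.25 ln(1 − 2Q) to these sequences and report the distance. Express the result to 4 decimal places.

Differing sites — 1:A/G (Ti); 5:A/G (Ti); 6:C/T (Ti); 7:C/T (Ti); 10:A/G (Ti); 15:G/A (Ti); 20:T/C (Ti); 21:C/G (Tv); 25:G/C (Tv); 26:C/T (Ti); 30:A/G (Ti).
Of the 11 differences, 9 transitions and 2 transversions over 35 sites: P = 9/35 = 0.257143, Q = 2/35 = 0.057143.
d = −0.5·ln(0.428571) − 0.25·ln(0.885714) = −0.5·(-0.847299) − 0.25·(-0.121361) = 0.4540.

0.4540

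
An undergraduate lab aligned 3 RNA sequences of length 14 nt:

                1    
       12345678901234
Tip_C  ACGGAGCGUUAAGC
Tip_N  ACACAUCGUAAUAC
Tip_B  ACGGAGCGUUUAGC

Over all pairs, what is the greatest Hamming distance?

Pairwise Hamming distances:
  Tip_C vs Tip_N: 6
  Tip_C vs Tip_B: 1
  Tip_N vs Tip_B: 7
The largest is 7, between Tip_N and Tip_B.

7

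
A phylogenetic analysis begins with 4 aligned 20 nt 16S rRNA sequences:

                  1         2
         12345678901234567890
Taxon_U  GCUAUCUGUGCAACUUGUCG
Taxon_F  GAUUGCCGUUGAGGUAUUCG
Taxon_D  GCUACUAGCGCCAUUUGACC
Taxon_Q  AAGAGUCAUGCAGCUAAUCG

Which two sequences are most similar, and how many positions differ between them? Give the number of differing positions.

Pairwise Hamming distances:
  Taxon_U vs Taxon_F: 10
  Taxon_U vs Taxon_D: 8
  Taxon_U vs Taxon_Q: 10
  Taxon_F vs Taxon_D: 15
  Taxon_F vs Taxon_Q: 9
  Taxon_D vs Taxon_Q: 14
The smallest is 8, between Taxon_U and Taxon_D.

8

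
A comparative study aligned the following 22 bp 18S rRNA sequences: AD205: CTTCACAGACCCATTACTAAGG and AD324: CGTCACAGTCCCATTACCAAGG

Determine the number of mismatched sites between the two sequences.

3

The sequences differ at positions 2 (T/G), 9 (A/T), 18 (T/C).
That gives 3 mismatches out of 22 aligned sites, so the Hamming distance is 3.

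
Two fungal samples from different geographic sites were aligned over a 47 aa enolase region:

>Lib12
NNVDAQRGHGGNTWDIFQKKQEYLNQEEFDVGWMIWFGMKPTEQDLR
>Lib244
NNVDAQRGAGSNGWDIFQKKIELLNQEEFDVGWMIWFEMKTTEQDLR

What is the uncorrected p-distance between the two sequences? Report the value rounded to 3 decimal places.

0.149

The sequences differ at positions 9 (H/A), 11 (G/S), 13 (T/G), 21 (Q/I), 23 (Y/L), 38 (G/E), 41 (P/T).
There are 7 differences over 47 sites, so p = 7/47 = 0.149.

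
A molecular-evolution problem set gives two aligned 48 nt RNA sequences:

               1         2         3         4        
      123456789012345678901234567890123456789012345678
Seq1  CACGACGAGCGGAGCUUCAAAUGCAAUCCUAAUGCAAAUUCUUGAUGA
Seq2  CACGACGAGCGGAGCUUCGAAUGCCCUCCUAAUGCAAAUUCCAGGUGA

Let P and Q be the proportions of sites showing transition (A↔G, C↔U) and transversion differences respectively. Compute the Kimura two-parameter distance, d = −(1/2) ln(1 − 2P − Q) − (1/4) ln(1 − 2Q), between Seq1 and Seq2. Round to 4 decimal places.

Differing sites — 19:A/G (Ti); 25:A/C (Tv); 26:A/C (Tv); 42:U/C (Ti); 43:U/A (Tv); 45:A/G (Ti).
Of the 6 differences, 3 transitions and 3 transversions over 48 sites: P = 3/48 = 0.062500, Q = 3/48 = 0.062500.
d = −0.5·ln(0.812500) − 0.25·ln(0.875000) = −0.5·(-0.207639) − 0.25·(-0.133531) = 0.1372.

0.1372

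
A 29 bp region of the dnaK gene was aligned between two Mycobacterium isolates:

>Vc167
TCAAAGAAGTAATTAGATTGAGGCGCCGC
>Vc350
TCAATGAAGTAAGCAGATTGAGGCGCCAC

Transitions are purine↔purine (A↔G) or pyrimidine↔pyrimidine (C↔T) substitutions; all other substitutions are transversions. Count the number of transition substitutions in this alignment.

2

Differing sites — 5:A/T (Tv); 13:T/G (Tv); 14:T/C (Ti); 28:G/A (Ti).
Of the 4 differences, 2 transitions and 2 transversions, so the answer is 2.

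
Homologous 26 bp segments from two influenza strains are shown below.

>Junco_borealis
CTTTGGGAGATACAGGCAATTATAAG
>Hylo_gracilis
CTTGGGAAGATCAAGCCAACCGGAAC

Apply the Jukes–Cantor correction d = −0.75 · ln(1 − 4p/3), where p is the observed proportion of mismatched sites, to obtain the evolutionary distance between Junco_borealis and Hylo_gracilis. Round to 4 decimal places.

0.5393

Mismatches occur at site 4 (T→G), site 7 (G→A), site 12 (A→C), site 13 (C→A), site 16 (G→C), site 20 (T→C), site 21 (T→C), site 22 (A→G), site 23 (T→G), site 26 (G→C).
p = 10/26 = 0.384615.
d = −0.75 · ln(1 − (4/3)·0.384615) = −0.75 · ln(0.487180) = −0.75 · (-0.719122) = 0.5393.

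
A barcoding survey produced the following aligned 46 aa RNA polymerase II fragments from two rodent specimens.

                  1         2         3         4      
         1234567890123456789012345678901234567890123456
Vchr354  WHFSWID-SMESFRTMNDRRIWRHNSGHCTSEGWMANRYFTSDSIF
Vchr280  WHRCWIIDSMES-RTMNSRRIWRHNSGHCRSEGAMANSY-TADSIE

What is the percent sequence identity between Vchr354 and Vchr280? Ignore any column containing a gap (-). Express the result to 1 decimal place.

79.1%

Excluding the 3 gap columns leaves 43 comparable sites.
The sequences differ at positions 3 (F/R), 4 (S/C), 7 (D/I), 18 (D/S), 30 (T/R), 34 (W/A), 38 (R/S), 42 (S/A), 46 (F/E).
34 of the 43 comparable sites match, so the percent identity is 34/43 × 100 = 79.1%.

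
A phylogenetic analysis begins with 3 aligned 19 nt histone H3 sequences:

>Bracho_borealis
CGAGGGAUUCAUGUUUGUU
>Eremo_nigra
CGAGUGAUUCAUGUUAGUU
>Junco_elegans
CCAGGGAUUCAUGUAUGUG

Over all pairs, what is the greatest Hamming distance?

5

Pairwise Hamming distances:
  Bracho_borealis vs Eremo_nigra: 2
  Bracho_borealis vs Junco_elegans: 3
  Eremo_nigra vs Junco_elegans: 5
The largest is 5, between Eremo_nigra and Junco_elegans.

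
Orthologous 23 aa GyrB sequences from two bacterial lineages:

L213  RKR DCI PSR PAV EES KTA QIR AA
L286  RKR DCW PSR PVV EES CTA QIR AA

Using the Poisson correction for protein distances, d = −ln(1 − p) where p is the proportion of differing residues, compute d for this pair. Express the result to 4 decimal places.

Differing sites — 6:I/W; 11:A/V; 16:K/C.
p = 3/23 = 0.130435.
d = −ln(1 − 0.130435) = −ln(0.869565) = 0.1398.

0.1398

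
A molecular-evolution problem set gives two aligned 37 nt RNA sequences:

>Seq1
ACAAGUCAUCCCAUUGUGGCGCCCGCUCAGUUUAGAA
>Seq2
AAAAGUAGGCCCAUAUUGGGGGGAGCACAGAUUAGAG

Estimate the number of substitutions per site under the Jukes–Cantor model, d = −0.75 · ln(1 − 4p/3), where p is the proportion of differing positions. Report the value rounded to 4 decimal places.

0.4740

The sequences differ at positions 2 (C/A), 7 (C/A), 8 (A/G), 9 (U/G), 15 (U/A), 16 (G/U), 20 (C/G), 22 (C/G), 23 (C/G), 24 (C/A), 27 (U/A), 31 (U/A), 37 (A/G).
p = 13/37 = 0.351351.
d = −0.75 · ln(1 − (4/3)·0.351351) = −0.75 · ln(0.531532) = −0.75 · (-0.631992) = 0.4740.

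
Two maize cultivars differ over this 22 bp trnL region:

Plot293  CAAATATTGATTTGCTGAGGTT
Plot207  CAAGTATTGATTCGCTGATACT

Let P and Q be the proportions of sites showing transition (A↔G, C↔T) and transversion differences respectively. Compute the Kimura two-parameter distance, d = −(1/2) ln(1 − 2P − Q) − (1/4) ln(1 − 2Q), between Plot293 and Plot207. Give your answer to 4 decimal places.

0.2869

Differing sites — 4:A/G (Ti); 13:T/C (Ti); 19:G/T (Tv); 20:G/A (Ti); 21:T/C (Ti).
Of the 5 differences, 4 transitions and 1 transversion over 22 sites: P = 4/22 = 0.181818, Q = 1/22 = 0.045455.
d = −0.5·ln(0.590909) − 0.25·ln(0.909090) = −0.5·(-0.526093) − 0.25·(-0.095311) = 0.2869.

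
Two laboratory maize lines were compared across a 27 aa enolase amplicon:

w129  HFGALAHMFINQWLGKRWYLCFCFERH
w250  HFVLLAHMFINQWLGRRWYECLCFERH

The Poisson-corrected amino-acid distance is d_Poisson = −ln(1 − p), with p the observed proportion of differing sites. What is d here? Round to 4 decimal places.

Differing sites — 3:G/V; 4:A/L; 16:K/R; 20:L/E; 22:F/L.
p = 5/27 = 0.185185.
d = −ln(1 − 0.185185) = −ln(0.814815) = 0.2048.

0.2048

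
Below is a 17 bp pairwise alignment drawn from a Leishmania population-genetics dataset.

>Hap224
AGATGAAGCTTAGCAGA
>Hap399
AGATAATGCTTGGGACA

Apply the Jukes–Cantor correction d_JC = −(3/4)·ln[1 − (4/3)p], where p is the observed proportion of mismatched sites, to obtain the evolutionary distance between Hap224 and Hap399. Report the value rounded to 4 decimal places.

0.3734

Differing sites — 5:G/A; 7:A/T; 12:A/G; 14:C/G; 16:G/C.
p = 5/17 = 0.294118.
d = −0.75 · ln(1 − (4/3)·0.294118) = −0.75 · ln(0.607843) = −0.75 · (-0.497839) = 0.3734.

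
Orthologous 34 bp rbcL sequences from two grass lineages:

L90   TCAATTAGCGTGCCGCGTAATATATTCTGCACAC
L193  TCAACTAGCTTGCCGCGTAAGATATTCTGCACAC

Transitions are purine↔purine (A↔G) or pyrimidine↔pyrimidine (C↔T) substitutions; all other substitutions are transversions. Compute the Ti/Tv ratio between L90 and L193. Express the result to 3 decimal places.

0.500

Differing sites — 5:T/C (Ti); 10:G/T (Tv); 21:T/G (Tv).
Of the 3 differences, 1 transition and 2 transversions, so Ti/Tv = 1/2 = 0.500.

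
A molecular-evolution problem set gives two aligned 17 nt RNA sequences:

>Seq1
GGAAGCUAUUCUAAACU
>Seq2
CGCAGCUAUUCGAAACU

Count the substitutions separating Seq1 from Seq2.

3

Mismatches occur at site 1 (G→C), site 3 (A→C), site 12 (U→G).
That gives 3 mismatches out of 17 aligned sites, so the Hamming distance is 3.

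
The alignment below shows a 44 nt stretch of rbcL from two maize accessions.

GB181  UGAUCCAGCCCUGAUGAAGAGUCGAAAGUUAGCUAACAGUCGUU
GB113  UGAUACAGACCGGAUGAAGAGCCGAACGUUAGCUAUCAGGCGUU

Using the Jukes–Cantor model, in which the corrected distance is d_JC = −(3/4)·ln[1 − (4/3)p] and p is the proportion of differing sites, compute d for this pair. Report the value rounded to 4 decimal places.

Differing sites — 5:C/A; 9:C/A; 12:U/G; 22:U/C; 27:A/C; 36:A/U; 40:U/G.
p = 7/44 = 0.159091.
d = −0.75 · ln(1 − (4/3)·0.159091) = −0.75 · ln(0.787879) = −0.75 · (-0.238411) = 0.1788.

0.1788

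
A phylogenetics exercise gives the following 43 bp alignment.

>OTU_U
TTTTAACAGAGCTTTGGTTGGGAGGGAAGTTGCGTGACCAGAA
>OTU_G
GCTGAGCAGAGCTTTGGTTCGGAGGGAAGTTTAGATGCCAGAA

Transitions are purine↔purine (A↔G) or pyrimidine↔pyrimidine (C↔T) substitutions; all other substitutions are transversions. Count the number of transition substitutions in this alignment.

3

Differing sites — 1:T/G (Tv); 2:T/C (Ti); 4:T/G (Tv); 6:A/G (Ti); 20:G/C (Tv); 32:G/T (Tv); 33:C/A (Tv); 35:T/A (Tv); 36:G/T (Tv); 37:A/G (Ti).
Of the 10 differences, 3 transitions and 7 transversions, so the answer is 3.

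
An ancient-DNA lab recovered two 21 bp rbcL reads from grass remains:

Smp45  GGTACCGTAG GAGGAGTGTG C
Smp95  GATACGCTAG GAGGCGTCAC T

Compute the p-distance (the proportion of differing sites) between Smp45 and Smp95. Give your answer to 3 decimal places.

The sequences differ at positions 2 (G/A), 6 (C/G), 7 (G/C), 15 (A/C), 18 (G/C), 19 (T/A), 20 (G/C), 21 (C/T).
There are 8 differences over 21 sites, so p = 8/21 = 0.381.

0.381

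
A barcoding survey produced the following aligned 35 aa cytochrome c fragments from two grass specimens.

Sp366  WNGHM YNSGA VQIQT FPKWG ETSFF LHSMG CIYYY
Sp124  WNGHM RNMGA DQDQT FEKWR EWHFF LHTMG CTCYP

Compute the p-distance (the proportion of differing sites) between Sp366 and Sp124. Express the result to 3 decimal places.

Differing sites — 6:Y/R; 8:S/M; 11:V/D; 13:I/D; 17:P/E; 20:G/R; 22:T/W; 23:S/H; 28:S/T; 32:I/T; 33:Y/C; 35:Y/P.
There are 12 differences over 35 sites, so p = 12/35 = 0.343.

0.343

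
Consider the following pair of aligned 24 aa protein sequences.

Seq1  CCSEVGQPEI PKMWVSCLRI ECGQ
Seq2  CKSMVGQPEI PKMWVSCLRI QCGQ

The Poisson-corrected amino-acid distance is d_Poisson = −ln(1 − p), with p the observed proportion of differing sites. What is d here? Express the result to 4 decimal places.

0.1335

Mismatches occur at site 2 (C/K), site 4 (E/M), site 21 (E/Q).
p = 3/24 = 0.125000.
d = −ln(1 − 0.125000) = −ln(0.875000) = 0.1335.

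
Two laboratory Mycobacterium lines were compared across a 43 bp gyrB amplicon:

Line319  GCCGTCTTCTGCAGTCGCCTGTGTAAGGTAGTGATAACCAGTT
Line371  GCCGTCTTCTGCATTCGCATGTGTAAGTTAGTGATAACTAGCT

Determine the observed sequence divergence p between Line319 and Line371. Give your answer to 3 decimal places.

0.116

Mismatches occur at site 14 (G/T), site 19 (C/A), site 28 (G/T), site 39 (C/T), site 42 (T/C).
There are 5 differences over 43 sites, so p = 5/43 = 0.116.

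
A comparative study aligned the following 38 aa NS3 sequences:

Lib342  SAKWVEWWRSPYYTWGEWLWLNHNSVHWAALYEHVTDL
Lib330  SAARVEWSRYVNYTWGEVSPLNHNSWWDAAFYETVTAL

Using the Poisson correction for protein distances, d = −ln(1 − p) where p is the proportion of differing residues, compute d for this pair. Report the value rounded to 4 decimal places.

The sequences differ at positions 3 (K/A), 4 (W/R), 8 (W/S), 10 (S/Y), 11 (P/V), 12 (Y/N), 18 (W/V), 19 (L/S), 20 (W/P), 26 (V/W), 27 (H/W), 28 (W/D), 31 (L/F), 34 (H/T), 37 (D/A).
p = 15/38 = 0.394737.
d = −ln(1 − 0.394737) = −ln(0.605263) = 0.5021.

0.5021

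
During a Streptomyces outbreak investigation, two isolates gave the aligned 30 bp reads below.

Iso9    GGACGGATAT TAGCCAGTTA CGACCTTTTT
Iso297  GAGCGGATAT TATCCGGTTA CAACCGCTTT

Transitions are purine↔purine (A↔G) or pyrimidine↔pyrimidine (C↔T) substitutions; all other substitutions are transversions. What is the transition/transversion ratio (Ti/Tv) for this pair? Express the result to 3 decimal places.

2.500

The sequences differ at positions 2 (G/A, transition), 3 (A/G, transition), 13 (G/T, transversion), 16 (A/G, transition), 22 (G/A, transition), 26 (T/G, transversion), 27 (T/C, transition).
Of the 7 differences, 5 transitions and 2 transversions, so Ti/Tv = 5/2 = 2.500.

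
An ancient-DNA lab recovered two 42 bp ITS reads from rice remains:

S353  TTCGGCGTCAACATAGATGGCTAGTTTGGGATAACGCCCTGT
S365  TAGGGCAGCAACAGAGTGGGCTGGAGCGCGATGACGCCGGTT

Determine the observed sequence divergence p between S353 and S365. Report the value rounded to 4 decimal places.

0.3810

Mismatches occur at site 2 (T/A), site 3 (C/G), site 7 (G/A), site 8 (T/G), site 14 (T/G), site 17 (A/T), site 18 (T/G), site 23 (A/G), site 25 (T/A), site 26 (T/G), site 27 (T/C), site 29 (G/C), site 33 (A/G), site 39 (C/G), site 40 (T/G), site 41 (G/T).
There are 16 differences over 42 sites, so p = 16/42 = 0.3810.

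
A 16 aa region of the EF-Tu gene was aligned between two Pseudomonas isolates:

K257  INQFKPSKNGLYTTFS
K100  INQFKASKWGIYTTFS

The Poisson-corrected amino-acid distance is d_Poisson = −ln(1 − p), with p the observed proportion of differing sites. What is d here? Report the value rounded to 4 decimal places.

The sequences differ at positions 6 (P/A), 9 (N/W), 11 (L/I).
p = 3/16 = 0.187500.
d = −ln(1 − 0.187500) = −ln(0.812500) = 0.2076.

0.2076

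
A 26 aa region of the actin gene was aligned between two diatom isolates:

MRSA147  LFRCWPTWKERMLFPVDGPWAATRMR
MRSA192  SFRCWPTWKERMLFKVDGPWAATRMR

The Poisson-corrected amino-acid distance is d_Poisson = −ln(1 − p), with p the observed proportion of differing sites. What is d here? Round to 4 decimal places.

0.0800

Mismatches occur at site 1 (L↔S), site 15 (P↔K).
p = 2/26 = 0.076923.
d = −ln(1 − 0.076923) = −ln(0.923077) = 0.0800.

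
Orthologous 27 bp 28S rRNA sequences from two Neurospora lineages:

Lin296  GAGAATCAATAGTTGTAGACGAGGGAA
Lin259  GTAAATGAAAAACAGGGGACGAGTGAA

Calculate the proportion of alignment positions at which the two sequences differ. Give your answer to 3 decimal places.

0.370

Differing sites — 2:A/T; 3:G/A; 7:C/G; 10:T/A; 12:G/A; 13:T/C; 14:T/A; 16:T/G; 17:A/G; 24:G/T.
There are 10 differences over 27 sites, so p = 10/27 = 0.370.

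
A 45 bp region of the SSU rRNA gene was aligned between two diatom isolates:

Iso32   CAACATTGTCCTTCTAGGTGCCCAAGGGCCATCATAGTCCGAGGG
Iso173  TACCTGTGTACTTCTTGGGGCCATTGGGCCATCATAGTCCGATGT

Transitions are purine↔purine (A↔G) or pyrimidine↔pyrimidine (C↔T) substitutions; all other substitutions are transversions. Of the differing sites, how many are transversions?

11

The sequences differ at positions 1 (C/T, transition), 3 (A/C, transversion), 5 (A/T, transversion), 6 (T/G, transversion), 10 (C/A, transversion), 16 (A/T, transversion), 19 (T/G, transversion), 23 (C/A, transversion), 24 (A/T, transversion), 25 (A/T, transversion), 43 (G/T, transversion), 45 (G/T, transversion).
Of the 12 differences, 1 transition and 11 transversions, so the answer is 11.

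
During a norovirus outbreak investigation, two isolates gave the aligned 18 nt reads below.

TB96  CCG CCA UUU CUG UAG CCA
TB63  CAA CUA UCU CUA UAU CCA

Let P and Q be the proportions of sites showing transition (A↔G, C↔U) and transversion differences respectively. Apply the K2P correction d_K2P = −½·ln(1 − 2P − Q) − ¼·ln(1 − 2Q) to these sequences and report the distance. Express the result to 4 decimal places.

Differing sites — 2:C/A (Tv); 3:G/A (Ti); 5:C/U (Ti); 8:U/C (Ti); 12:G/A (Ti); 15:G/U (Tv).
Of the 6 differences, 4 transitions and 2 transversions over 18 sites: P = 4/18 = 0.222222, Q = 2/18 = 0.111111.
d = −0.5·ln(0.444445) − 0.25·ln(0.777778) = −0.5·(-0.810929) − 0.25·(-0.251314) = 0.4683.

0.4683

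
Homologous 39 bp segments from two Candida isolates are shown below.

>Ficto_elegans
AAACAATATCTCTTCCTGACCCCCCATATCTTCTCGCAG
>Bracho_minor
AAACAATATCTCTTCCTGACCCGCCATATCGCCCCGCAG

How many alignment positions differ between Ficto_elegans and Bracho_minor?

4

Mismatches occur at site 23 (C/G), site 31 (T/G), site 32 (T/C), site 34 (T/C).
That gives 4 mismatches out of 39 aligned sites, so the Hamming distance is 4.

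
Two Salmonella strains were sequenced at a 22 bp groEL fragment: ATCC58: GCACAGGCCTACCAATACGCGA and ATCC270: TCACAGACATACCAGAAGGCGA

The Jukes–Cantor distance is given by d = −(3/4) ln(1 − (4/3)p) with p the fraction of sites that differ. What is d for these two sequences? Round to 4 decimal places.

The sequences differ at positions 1 (G/T), 7 (G/A), 9 (C/A), 15 (A/G), 16 (T/A), 18 (C/G).
p = 6/22 = 0.272727.
d = −0.75 · ln(1 − (4/3)·0.272727) = −0.75 · ln(0.636364) = −0.75 · (-0.451985) = 0.3390.

0.3390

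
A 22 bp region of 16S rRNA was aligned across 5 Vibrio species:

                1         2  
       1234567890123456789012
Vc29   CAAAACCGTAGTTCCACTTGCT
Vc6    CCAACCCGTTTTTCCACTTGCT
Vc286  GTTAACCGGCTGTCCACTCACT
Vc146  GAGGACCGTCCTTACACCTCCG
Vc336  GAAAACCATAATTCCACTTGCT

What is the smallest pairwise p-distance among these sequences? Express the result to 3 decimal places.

Pairwise Hamming distances:
  Vc29 vs Vc6: 4
  Vc29 vs Vc286: 9
  Vc29 vs Vc146: 9
  Vc29 vs Vc336: 3
  Vc6 vs Vc286: 9
  Vc6 vs Vc146: 11
  Vc6 vs Vc336: 6
  Vc286 vs Vc146: 11
  Vc286 vs Vc336: 9
  Vc146 vs Vc336: 9
The smallest is 3 mismatches, between Vc29 and Vc336; p = 3/22 = 0.136.

0.136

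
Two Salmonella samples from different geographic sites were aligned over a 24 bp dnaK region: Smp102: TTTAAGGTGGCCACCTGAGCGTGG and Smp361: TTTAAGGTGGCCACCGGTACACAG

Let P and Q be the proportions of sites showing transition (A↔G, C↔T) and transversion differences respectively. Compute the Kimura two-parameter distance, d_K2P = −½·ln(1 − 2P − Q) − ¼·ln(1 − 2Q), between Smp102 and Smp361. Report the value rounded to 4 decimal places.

0.3151

Differing sites — 16:T/G (Tv); 18:A/T (Tv); 19:G/A (Ti); 21:G/A (Ti); 22:T/C (Ti); 23:G/A (Ti).
Of the 6 differences, 4 transitions and 2 transversions over 24 sites: P = 4/24 = 0.166667, Q = 2/24 = 0.083333.
d = −0.5·ln(0.583333) − 0.25·ln(0.833334) = −0.5·(-0.538997) − 0.25·(-0.182321) = 0.3151.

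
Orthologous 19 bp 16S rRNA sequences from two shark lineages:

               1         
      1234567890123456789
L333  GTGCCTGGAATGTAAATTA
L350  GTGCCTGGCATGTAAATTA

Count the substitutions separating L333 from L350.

1

Differing sites — 9:A/C.
That gives 1 mismatch out of 19 aligned sites, so the Hamming distance is 1.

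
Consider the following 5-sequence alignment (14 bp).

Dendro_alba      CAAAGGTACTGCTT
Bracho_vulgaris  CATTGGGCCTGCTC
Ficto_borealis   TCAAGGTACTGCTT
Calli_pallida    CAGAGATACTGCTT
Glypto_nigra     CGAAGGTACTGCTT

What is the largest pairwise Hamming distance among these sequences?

7

Pairwise Hamming distances:
  Dendro_alba vs Bracho_vulgaris: 5
  Dendro_alba vs Ficto_borealis: 2
  Dendro_alba vs Calli_pallida: 2
  Dendro_alba vs Glypto_nigra: 1
  Bracho_vulgaris vs Ficto_borealis: 7
  Bracho_vulgaris vs Calli_pallida: 6
  Bracho_vulgaris vs Glypto_nigra: 6
  Ficto_borealis vs Calli_pallida: 4
  Ficto_borealis vs Glypto_nigra: 2
  Calli_pallida vs Glypto_nigra: 3
The largest is 7, between Bracho_vulgaris and Ficto_borealis.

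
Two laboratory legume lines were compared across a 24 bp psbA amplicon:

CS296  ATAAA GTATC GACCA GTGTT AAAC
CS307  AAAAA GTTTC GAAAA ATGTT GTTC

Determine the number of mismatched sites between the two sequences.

Mismatches occur at site 2 (T↔A), site 8 (A↔T), site 13 (C↔A), site 14 (C↔A), site 16 (G↔A), site 21 (A↔G), site 22 (A↔T), site 23 (A↔T).
That gives 8 mismatches out of 24 aligned sites, so the Hamming distance is 8.

8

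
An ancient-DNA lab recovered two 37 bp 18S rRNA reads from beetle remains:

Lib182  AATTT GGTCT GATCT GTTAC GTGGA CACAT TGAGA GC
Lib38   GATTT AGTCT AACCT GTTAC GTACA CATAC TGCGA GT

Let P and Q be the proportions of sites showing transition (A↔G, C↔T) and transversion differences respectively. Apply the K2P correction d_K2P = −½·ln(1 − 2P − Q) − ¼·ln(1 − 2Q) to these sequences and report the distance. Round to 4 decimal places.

Differing sites — 1:A/G (Ti); 6:G/A (Ti); 11:G/A (Ti); 13:T/C (Ti); 23:G/A (Ti); 24:G/C (Tv); 28:C/T (Ti); 30:T/C (Ti); 33:A/C (Tv); 37:C/T (Ti).
Of the 10 differences, 8 transitions and 2 transversions over 37 sites: P = 8/37 = 0.216216, Q = 2/37 = 0.054054.
d = −0.5·ln(0.513514) − 0.25·ln(0.891892) = −0.5·(-0.666478) − 0.25·(-0.114410) = 0.3618.

0.3618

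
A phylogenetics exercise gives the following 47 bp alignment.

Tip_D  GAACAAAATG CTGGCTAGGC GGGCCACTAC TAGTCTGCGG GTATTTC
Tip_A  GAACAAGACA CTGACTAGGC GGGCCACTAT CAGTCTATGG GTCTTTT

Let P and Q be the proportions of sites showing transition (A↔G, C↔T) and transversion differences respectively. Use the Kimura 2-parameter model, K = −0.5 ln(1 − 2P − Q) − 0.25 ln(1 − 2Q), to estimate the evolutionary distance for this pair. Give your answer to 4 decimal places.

0.2698

The sequences differ at positions 7 (A/G, transition), 9 (T/C, transition), 10 (G/A, transition), 14 (G/A, transition), 30 (C/T, transition), 31 (T/C, transition), 37 (G/A, transition), 38 (C/T, transition), 43 (A/C, transversion), 47 (C/T, transition).
Of the 10 differences, 9 transitions and 1 transversion over 47 sites: P = 9/47 = 0.191489, Q = 1/47 = 0.021277.
d = −0.5·ln(0.595745) − 0.25·ln(0.957446) = −0.5·(-0.517943) − 0.25·(-0.043486) = 0.2698.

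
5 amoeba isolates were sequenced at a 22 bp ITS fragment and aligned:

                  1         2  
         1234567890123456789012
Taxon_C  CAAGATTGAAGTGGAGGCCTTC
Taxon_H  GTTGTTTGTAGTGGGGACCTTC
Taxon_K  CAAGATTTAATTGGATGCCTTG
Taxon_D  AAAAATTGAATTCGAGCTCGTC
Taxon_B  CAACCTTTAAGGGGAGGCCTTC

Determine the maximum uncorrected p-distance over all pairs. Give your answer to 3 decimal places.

0.545

Pairwise Hamming distances:
  Taxon_C vs Taxon_H: 7
  Taxon_C vs Taxon_K: 4
  Taxon_C vs Taxon_D: 7
  Taxon_C vs Taxon_B: 4
  Taxon_H vs Taxon_K: 11
  Taxon_H vs Taxon_D: 12
  Taxon_H vs Taxon_B: 10
  Taxon_K vs Taxon_D: 9
  Taxon_K vs Taxon_B: 6
  Taxon_D vs Taxon_B: 10
The largest is 12 mismatches, between Taxon_H and Taxon_D; p = 12/22 = 0.545.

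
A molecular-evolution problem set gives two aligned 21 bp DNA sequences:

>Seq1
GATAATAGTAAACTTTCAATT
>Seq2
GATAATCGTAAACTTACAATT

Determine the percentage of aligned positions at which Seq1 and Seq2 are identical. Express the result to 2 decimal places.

90.48%

Mismatches occur at site 7 (A↔C), site 16 (T↔A).
19 of the 21 sites match, so the percent identity is 19/21 × 100 = 90.48%.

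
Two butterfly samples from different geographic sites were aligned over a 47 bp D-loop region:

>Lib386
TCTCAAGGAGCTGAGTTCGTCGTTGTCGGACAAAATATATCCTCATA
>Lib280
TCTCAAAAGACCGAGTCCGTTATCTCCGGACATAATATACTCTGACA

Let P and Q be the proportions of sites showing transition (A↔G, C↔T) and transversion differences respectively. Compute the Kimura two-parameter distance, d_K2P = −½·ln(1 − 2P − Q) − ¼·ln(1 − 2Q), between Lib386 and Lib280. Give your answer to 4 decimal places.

Mismatches occur at site 7 (G/A, transition), site 8 (G/A, transition), site 9 (A/G, transition), site 10 (G/A, transition), site 12 (T/C, transition), site 17 (T/C, transition), site 21 (C/T, transition), site 22 (G/A, transition), site 24 (T/C, transition), site 25 (G/T, transversion), site 26 (T/C, transition), site 33 (A/T, transversion), site 40 (T/C, transition), site 41 (C/T, transition), site 44 (C/G, transversion), site 46 (T/C, transition).
Of the 16 differences, 13 transitions and 3 transversions over 47 sites: P = 13/47 = 0.276596, Q = 3/47 = 0.063830.
d = −0.5·ln(0.382978) − 0.25·ln(0.872340) = −0.5·(-0.959778) − 0.25·(-0.136576) = 0.5140.

0.5140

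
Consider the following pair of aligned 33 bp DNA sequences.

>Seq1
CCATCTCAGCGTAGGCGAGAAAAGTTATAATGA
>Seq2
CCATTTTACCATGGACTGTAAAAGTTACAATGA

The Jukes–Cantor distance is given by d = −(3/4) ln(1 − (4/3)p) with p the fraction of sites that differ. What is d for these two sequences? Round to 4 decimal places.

0.3882

Differing sites — 5:C/T; 7:C/T; 9:G/C; 11:G/A; 13:A/G; 15:G/A; 17:G/T; 18:A/G; 19:G/T; 28:T/C.
p = 10/33 = 0.303030.
d = −0.75 · ln(1 − (4/3)·0.303030) = −0.75 · ln(0.595960) = −0.75 · (-0.517582) = 0.3882.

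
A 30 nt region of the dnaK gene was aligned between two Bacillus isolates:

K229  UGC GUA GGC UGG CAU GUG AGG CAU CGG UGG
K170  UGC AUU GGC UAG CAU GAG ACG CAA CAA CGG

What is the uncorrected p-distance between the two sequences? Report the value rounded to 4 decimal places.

Differing sites — 4:G/A; 6:A/U; 11:G/A; 17:U/A; 20:G/C; 24:U/A; 26:G/A; 27:G/A; 28:U/C.
There are 9 differences over 30 sites, so p = 9/30 = 0.3000.

0.3000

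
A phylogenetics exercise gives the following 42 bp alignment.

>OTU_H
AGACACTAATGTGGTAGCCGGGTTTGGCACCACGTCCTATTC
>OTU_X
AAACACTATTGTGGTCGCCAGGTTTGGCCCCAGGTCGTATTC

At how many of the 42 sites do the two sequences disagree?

The sequences differ at positions 2 (G/A), 9 (A/T), 16 (A/C), 20 (G/A), 29 (A/C), 33 (C/G), 37 (C/G).
That gives 7 mismatches out of 42 aligned sites, so the Hamming distance is 7.

7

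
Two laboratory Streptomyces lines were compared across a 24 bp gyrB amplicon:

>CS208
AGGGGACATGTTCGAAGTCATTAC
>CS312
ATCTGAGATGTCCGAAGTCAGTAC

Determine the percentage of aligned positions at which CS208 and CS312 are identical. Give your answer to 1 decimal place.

The sequences differ at positions 2 (G/T), 3 (G/C), 4 (G/T), 7 (C/G), 12 (T/C), 21 (T/G).
18 of the 24 sites match, so the percent identity is 18/24 × 100 = 75.0%.

75.0%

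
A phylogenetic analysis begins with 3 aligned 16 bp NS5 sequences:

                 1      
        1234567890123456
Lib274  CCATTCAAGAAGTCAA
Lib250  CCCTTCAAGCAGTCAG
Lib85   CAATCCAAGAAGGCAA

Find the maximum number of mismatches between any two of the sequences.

Pairwise Hamming distances:
  Lib274 vs Lib250: 3
  Lib274 vs Lib85: 3
  Lib250 vs Lib85: 6
The largest is 6, between Lib250 and Lib85.

6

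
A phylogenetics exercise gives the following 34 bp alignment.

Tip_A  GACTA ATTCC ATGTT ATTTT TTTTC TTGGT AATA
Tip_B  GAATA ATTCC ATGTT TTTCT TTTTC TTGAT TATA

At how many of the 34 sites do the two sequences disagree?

5

Differing sites — 3:C/A; 16:A/T; 19:T/C; 29:G/A; 31:A/T.
That gives 5 mismatches out of 34 aligned sites, so the Hamming distance is 5.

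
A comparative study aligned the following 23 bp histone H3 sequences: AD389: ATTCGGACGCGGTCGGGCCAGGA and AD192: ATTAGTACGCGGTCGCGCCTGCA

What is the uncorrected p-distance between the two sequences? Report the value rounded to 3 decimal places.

0.217

The sequences differ at positions 4 (C/A), 6 (G/T), 16 (G/C), 20 (A/T), 22 (G/C).
There are 5 differences over 23 sites, so p = 5/23 = 0.217.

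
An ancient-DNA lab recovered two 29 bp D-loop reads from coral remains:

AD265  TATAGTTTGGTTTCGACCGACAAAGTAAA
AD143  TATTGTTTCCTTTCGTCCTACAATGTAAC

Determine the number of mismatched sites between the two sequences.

7

The sequences differ at positions 4 (A/T), 9 (G/C), 10 (G/C), 16 (A/T), 19 (G/T), 24 (A/T), 29 (A/C).
That gives 7 mismatches out of 29 aligned sites, so the Hamming distance is 7.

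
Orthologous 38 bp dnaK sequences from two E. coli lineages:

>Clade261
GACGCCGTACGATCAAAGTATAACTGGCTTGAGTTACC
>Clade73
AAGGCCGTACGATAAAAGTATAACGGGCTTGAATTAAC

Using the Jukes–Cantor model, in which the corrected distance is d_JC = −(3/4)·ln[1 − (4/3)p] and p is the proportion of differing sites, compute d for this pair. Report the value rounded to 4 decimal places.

0.1773

Mismatches occur at site 1 (G↔A), site 3 (C↔G), site 14 (C↔A), site 25 (T↔G), site 33 (G↔A), site 37 (C↔A).
p = 6/38 = 0.157895.
d = −0.75 · ln(1 − (4/3)·0.157895) = −0.75 · ln(0.789473) = −0.75 · (-0.236390) = 0.1773.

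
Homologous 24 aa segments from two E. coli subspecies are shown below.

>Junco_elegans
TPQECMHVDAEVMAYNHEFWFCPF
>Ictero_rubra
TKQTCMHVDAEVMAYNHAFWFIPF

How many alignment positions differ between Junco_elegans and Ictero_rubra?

4

Differing sites — 2:P/K; 4:E/T; 18:E/A; 22:C/I.
That gives 4 mismatches out of 24 aligned sites, so the Hamming distance is 4.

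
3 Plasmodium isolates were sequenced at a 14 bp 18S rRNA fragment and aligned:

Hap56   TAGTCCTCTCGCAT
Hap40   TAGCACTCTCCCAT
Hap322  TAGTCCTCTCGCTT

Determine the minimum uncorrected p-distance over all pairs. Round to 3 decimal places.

Pairwise Hamming distances:
  Hap56 vs Hap40: 3
  Hap56 vs Hap322: 1
  Hap40 vs Hap322: 4
The smallest is 1 mismatch, between Hap56 and Hap322; p = 1/14 = 0.071.

0.071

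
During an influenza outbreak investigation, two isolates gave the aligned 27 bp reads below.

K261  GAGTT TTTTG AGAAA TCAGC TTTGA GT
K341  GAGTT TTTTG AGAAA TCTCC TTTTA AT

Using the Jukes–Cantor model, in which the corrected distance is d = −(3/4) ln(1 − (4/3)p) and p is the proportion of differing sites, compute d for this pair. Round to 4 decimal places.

Mismatches occur at site 18 (A/T), site 19 (G/C), site 24 (G/T), site 26 (G/A).
p = 4/27 = 0.148148.
d = −0.75 · ln(1 − (4/3)·0.148148) = −0.75 · ln(0.802469) = −0.75 · (-0.220062) = 0.1650.

0.1650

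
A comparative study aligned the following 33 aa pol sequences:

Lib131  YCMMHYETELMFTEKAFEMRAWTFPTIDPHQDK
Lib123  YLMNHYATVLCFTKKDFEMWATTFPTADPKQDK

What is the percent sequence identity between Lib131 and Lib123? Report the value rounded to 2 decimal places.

Differing sites — 2:C/L; 4:M/N; 7:E/A; 9:E/V; 11:M/C; 14:E/K; 16:A/D; 20:R/W; 22:W/T; 27:I/A; 30:H/K.
22 of the 33 sites match, so the percent identity is 22/33 × 100 = 66.67%.

66.67%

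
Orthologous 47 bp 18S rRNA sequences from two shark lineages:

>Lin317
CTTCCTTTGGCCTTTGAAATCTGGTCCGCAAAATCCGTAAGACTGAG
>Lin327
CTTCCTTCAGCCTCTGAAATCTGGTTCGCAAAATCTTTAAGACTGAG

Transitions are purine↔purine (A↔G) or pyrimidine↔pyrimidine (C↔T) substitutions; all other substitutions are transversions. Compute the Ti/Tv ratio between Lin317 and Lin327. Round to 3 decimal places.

The sequences differ at positions 8 (T/C, transition), 9 (G/A, transition), 14 (T/C, transition), 26 (C/T, transition), 36 (C/T, transition), 37 (G/T, transversion).
Of the 6 differences, 5 transitions and 1 transversion, so Ti/Tv = 5/1 = 5.000.

5.000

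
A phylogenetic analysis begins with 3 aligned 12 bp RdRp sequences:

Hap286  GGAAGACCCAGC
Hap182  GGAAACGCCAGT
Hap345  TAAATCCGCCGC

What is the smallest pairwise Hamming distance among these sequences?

4

Pairwise Hamming distances:
  Hap286 vs Hap182: 4
  Hap286 vs Hap345: 6
  Hap182 vs Hap345: 7
The smallest is 4, between Hap286 and Hap182.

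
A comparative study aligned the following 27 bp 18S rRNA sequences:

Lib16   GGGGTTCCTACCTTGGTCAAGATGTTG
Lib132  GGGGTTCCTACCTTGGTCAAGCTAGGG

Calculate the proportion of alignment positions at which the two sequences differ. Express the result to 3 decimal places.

Mismatches occur at site 22 (A/C), site 24 (G/A), site 25 (T/G), site 26 (T/G).
There are 4 differences over 27 sites, so p = 4/27 = 0.148.

0.148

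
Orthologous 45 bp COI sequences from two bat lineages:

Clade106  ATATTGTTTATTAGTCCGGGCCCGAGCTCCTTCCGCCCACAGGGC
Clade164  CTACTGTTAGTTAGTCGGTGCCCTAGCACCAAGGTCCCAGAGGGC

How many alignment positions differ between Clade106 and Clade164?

Differing sites — 1:A/C; 4:T/C; 9:T/A; 10:A/G; 17:C/G; 19:G/T; 24:G/T; 28:T/A; 31:T/A; 32:T/A; 33:C/G; 34:C/G; 35:G/T; 40:C/G.
That gives 14 mismatches out of 45 aligned sites, so the Hamming distance is 14.

14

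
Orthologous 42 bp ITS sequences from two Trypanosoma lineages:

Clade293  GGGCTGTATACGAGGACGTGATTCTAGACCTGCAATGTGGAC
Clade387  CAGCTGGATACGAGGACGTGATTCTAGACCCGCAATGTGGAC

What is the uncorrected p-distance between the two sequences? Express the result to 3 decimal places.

Differing sites — 1:G/C; 2:G/A; 7:T/G; 31:T/C.
There are 4 differences over 42 sites, so p = 4/42 = 0.095.

0.095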